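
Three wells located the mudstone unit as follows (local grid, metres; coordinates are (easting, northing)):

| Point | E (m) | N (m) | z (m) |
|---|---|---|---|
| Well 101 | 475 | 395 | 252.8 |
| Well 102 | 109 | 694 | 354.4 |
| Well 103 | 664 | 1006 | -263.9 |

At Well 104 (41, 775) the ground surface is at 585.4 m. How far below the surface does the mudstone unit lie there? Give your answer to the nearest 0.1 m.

227.6 m

Let the plane be z = a·E + b·N + c.
Well 102−Well 101: −366a + 299b = 101.6;  Well 103−Well 101: 189a + 611b = −516.7.
Solving gives a = −0.773089, b = −0.606524.
Then c = 252.8 − a·475 − b·395 = 859.59.
At (41, 775): z_contact = −31.70 − 470.06 + 859.59 = 357.84 m.
Depth below ground = 585.4 − 357.84 = 227.6 m.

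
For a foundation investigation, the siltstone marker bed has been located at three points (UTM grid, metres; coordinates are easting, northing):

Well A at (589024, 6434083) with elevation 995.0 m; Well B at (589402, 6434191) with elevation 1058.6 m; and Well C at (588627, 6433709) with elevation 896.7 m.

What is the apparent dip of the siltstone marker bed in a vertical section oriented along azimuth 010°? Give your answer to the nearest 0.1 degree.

8.1°

Two edge vectors: Well A→Well B = (378, 108, 63.6), Well A→Well C = (-397, -374, -98.3).
Normal n = (Well A→Well B) × (Well A→Well C) = (13170, 11908.2, -98496).
So ∂z/∂easting = −n_x/n_z = 0.13371 and ∂z/∂northing = −n_y/n_z = 0.12090.
Unit vector along 010° is (sin 10°, cos 10°) = (0.1736, 0.9848).
Slope in that direction = a·(0.1736) + b·(0.9848) = 0.14228.
Apparent dip = arctan|0.14228| = 8.1° (true dip is 10.2°, so apparent ≤ true as expected).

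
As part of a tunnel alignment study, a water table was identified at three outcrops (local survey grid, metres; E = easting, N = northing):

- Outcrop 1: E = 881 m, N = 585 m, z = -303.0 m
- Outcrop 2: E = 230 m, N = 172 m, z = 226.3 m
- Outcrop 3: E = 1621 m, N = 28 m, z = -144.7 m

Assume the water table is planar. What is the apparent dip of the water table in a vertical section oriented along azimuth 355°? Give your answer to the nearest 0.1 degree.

35.3°

Let the plane be z = a·E + b·N + c.
Outcrop 2−Outcrop 1: −651a − 413b = 529.3;  Outcrop 3−Outcrop 1: 740a − 557b = 158.3.
Solving gives a = −0.34336, b = −0.74037.
Unit vector along 355° is (sin 355°, cos 355°) = (-0.0872, 0.9962).
Slope in that direction = a·(-0.0872) + b·(0.9962) = −0.70763.
Apparent dip = arctan|0.70763| = 35.3° (true dip is 39.2°, so apparent ≤ true as expected).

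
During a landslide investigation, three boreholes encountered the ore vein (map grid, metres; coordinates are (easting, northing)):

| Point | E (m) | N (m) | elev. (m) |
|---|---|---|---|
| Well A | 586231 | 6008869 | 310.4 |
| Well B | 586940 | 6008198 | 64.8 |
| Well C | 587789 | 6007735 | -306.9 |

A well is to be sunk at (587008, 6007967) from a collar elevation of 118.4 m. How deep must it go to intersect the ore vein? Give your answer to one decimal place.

Let the plane be z = a·E + b·N + c.
Well B−Well A: 709a − 671b = −245.6;  Well C−Well A: 1558a − 1134b = −617.3.
Solving gives a = −0.562100890, b = −0.227912863.
Then c = 310.4 − a·586231 − b·6008869 = 1699329.90.
At (587008, 6007967): z_contact = −329957.72 − 1369292.96 + 1699329.90 = 79.23 m.
Depth below ground = 118.4 − 79.23 = 39.2 m.

39.2 m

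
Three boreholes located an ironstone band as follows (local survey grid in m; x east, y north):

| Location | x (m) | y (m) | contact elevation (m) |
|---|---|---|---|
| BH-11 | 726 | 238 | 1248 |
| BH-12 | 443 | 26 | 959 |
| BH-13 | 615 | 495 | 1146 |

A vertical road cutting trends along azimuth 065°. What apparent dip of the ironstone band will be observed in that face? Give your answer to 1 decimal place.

42.5°

Two edge vectors: BH-11→BH-12 = (-283, -212, -289), BH-11→BH-13 = (-111, 257, -102).
Normal n = (BH-11→BH-12) × (BH-11→BH-13) = (95897, 3213, -96263).
So ∂z/∂x = −n_x/n_z = 0.99620 and ∂z/∂y = −n_y/n_z = 0.03338.
Unit vector along 065° is (sin 65°, cos 65°) = (0.9063, 0.4226).
Slope in that direction = a·(0.9063) + b·(0.4226) = 0.91697.
Apparent dip = arctan|0.91697| = 42.5° (true dip is 44.9°, so apparent ≤ true as expected).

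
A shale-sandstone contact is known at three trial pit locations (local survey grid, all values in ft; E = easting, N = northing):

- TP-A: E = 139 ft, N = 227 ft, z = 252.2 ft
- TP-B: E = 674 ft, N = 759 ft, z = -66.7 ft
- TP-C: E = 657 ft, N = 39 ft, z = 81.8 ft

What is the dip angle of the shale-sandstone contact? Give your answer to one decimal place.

Let the plane be z = a·E + b·N + c.
TP-B−TP-A: 535a + 532b = −318.9;  TP-C−TP-A: 518a − 188b = −170.4.
Solving gives a = −0.40038, b = −0.19680.
Gradient magnitude |∇z| = √(a² + b²) = √(0.16031 + 0.03873) = 0.44613.
True dip = arctan(0.44613) = 24.0°, dipping toward ENE (azimuth ≈ 064°).

24.0°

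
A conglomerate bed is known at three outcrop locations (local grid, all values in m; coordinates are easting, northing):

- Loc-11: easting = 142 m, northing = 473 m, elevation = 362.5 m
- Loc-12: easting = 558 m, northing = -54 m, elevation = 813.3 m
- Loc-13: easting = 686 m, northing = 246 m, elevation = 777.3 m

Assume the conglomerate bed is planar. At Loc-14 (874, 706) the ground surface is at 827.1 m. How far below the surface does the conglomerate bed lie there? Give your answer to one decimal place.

Let the plane be z = a·easting + b·northing + c.
Loc-12−Loc-11: 416a − 527b = 450.8;  Loc-13−Loc-11: 544a − 227b = 414.8.
Solving gives a = 0.60476, b = −0.37803.
Then c = 362.5 − a·142 − b·473 = 455.43.
At (874, 706): z_contact = 528.56 − 266.89 + 455.43 = 717.10 m.
Depth below ground = 827.1 − 717.10 = 110.0 m.

110.0 m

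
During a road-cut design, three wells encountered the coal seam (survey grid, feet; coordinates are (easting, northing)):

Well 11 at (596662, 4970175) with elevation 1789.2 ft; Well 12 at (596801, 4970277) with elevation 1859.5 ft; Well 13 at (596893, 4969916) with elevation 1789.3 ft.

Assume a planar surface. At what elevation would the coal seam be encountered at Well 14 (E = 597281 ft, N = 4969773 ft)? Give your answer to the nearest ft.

1869 ft

Let the plane be z = a·E + b·N + c.
Well 12−Well 11: 139a + 102b = 70.3;  Well 13−Well 11: 231a − 259b = 0.1.
Solving gives a = 0.30585934, b = 0.27240737.
Then c = 1789.2 − a·596662 − b·4970175 = −1534617.73.
At (597281, 4969773): z = 182684.0 + 1353802.8 − 1534617.73 = 1869.0 ft.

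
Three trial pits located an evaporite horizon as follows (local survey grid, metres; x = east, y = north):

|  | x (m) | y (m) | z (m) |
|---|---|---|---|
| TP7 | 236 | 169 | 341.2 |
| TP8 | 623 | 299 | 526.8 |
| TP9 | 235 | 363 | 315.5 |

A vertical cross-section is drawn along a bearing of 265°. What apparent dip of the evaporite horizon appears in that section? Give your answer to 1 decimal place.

27.0°

Two edge vectors: TP7→TP8 = (387, 130, 185.6), TP7→TP9 = (-1, 194, -25.7).
Normal n = (TP7→TP8) × (TP7→TP9) = (-39347.4, 9760.3, 75208).
So ∂z/∂x = −n_x/n_z = 0.52318 and ∂z/∂y = −n_y/n_z = −0.12978.
Unit vector along 265° is (sin 265°, cos 265°) = (-0.9962, -0.0872).
Slope in that direction = a·(-0.9962) + b·(-0.0872) = −0.50988.
Apparent dip = arctan|0.50988| = 27.0° (true dip is 28.3°, so apparent ≤ true as expected).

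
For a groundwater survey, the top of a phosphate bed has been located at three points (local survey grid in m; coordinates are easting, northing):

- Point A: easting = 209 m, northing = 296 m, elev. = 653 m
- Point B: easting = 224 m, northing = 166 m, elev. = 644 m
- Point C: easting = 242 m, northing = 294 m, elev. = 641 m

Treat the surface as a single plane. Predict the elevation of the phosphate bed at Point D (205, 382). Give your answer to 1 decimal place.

656.8 m

Let the plane be z = a·easting + b·northing + c.
Point B−Point A: 15a − 130b = −9;  Point C−Point A: 33a − 2b = −12.
Solving gives a = −0.36197, b = 0.02746.
Then c = 653 − a·209 − b·296 = 720.52.
At (205, 382): z = −74.2 + 10.5 + 720.52 = 656.8 m.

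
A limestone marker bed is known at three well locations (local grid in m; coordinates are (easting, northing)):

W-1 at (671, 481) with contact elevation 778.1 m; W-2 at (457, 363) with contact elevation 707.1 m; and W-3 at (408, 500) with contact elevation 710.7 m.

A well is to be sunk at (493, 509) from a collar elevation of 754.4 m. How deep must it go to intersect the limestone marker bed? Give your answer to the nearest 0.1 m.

Two edge vectors: W-1→W-2 = (-214, -118, -71), W-1→W-3 = (-263, 19, -67.4).
Normal n = (W-1→W-2) × (W-1→W-3) = (9302.2, 4249.4, -35100).
So ∂z/∂E = −n_x/n_z = 0.26502 and ∂z/∂N = −n_y/n_z = 0.12107.
Intercept c from W-1: 778.1 − 177.83 − 58.23 = 542.04.
At (493, 509): z_contact = 130.65 + 61.62 + 542.04 = 734.32 m.
Depth below ground = 754.4 − 734.32 = 20.1 m.

20.1 m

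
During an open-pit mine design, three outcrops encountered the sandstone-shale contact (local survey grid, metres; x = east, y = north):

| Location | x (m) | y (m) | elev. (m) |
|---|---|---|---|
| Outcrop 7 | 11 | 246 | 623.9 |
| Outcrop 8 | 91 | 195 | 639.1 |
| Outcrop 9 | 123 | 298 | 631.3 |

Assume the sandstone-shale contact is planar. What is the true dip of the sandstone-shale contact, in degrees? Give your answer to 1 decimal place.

9.3°

Two edge vectors: Outcrop 7→Outcrop 8 = (80, -51, 15.2), Outcrop 7→Outcrop 9 = (112, 52, 7.4).
Normal n = (Outcrop 7→Outcrop 8) × (Outcrop 7→Outcrop 9) = (-1167.8, 1110.4, 9872).
So ∂z/∂x = −n_x/n_z = 0.11829 and ∂z/∂y = −n_y/n_z = −0.11248.
Gradient magnitude |∇z| = √(a² + b²) = √(0.01399 + 0.01265) = 0.16323.
True dip = arctan(0.16323) = 9.3°, dipping toward NW (azimuth ≈ 314°).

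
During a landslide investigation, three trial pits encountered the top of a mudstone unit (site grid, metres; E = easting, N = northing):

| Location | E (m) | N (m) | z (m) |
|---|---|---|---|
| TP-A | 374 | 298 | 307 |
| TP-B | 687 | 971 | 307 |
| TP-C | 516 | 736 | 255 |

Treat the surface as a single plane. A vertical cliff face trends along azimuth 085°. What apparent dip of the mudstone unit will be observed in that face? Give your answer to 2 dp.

38.85°

Two edge vectors: TP-A→TP-B = (313, 673, 0), TP-A→TP-C = (142, 438, -52).
Normal n = (TP-A→TP-B) × (TP-A→TP-C) = (-34996, 16276, 41528).
So ∂z/∂E = −n_x/n_z = 0.84271 and ∂z/∂N = −n_y/n_z = −0.39193.
Unit vector along 085° is (sin 85°, cos 85°) = (0.9962, 0.0872).
Slope in that direction = a·(0.9962) + b·(0.0872) = 0.80534.
Apparent dip = arctan|0.80534| = 38.85° (true dip is 42.9°, so apparent ≤ true as expected).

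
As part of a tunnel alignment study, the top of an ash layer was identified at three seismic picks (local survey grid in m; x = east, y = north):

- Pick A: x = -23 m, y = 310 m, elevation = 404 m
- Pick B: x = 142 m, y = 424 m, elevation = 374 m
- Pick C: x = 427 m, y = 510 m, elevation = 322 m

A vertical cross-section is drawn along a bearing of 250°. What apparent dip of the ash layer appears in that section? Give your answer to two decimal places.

9.72°

Two edge vectors: Pick A→Pick B = (165, 114, -30), Pick A→Pick C = (450, 200, -82).
Normal n = (Pick A→Pick B) × (Pick A→Pick C) = (-3348, 30, -18300).
So ∂z/∂x = −n_x/n_z = −0.18295 and ∂z/∂y = −n_y/n_z = 0.00164.
Unit vector along 250° is (sin 250°, cos 250°) = (-0.9397, -0.3420).
Slope in that direction = a·(-0.9397) + b·(-0.3420) = 0.17136.
Apparent dip = arctan|0.17136| = 9.72° (true dip is 10.4°, so apparent ≤ true as expected).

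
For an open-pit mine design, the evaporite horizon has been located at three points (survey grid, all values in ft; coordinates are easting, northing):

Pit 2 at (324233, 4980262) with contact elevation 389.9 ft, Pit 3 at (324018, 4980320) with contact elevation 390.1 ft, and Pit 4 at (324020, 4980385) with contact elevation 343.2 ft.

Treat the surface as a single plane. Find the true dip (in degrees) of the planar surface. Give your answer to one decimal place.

36.6°

Let the plane be z = a·easting + b·northing + c.
Pit 3−Pit 2: −215a + 58b = 0.2;  Pit 4−Pit 2: −213a + 123b = −46.7.
Solving gives a = −0.19397, b = −0.71557.
Gradient magnitude |∇z| = √(a² + b²) = √(0.03762 + 0.51204) = 0.74139.
True dip = arctan(0.74139) = 36.6°, dipping toward NNE (azimuth ≈ 015°).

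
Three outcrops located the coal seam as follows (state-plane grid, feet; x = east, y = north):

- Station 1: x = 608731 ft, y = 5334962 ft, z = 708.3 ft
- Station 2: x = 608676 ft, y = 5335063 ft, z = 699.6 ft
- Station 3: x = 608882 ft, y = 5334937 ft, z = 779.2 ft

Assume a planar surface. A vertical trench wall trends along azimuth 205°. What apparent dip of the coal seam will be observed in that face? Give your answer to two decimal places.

Let the plane be z = a·x + b·y + c.
Station 2−Station 1: −55a + 101b = −8.7;  Station 3−Station 1: 151a − 25b = 70.9.
Solving gives a = 0.50039, b = 0.18635.
Unit vector along 205° is (sin 205°, cos 205°) = (-0.4226, -0.9063).
Slope in that direction = a·(-0.4226) + b·(-0.9063) = −0.38036.
Apparent dip = arctan|0.38036| = 20.83° (true dip is 28.1°, so apparent ≤ true as expected).

20.83°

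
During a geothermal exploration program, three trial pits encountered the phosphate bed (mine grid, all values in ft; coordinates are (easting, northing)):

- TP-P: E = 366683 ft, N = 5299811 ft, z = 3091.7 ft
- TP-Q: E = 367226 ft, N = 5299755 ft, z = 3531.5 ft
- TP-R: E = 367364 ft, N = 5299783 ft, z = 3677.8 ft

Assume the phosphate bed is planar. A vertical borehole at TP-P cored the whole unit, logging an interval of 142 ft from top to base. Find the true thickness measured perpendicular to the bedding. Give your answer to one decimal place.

Let the plane be z = a·E + b·N + c.
TP-Q−TP-P: 543a − 56b = 439.8;  TP-R−TP-P: 681a − 28b = 586.1.
Solving gives a = 0.89426, b = 0.81757.
|∇z| = √(a²+b²) = 1.21166, so dip δ = arctan(1.21166) = 50.47°.
True thickness = vertical thickness × cos δ = 142 × cos 50.47° = 90.4 ft.

90.4 ft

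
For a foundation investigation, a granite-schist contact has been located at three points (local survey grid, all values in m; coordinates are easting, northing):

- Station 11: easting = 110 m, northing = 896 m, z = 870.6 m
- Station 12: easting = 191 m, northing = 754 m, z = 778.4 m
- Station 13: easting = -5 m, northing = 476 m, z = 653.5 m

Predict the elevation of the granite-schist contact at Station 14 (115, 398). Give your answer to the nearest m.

Let the plane be z = a·easting + b·northing + c.
Station 12−Station 11: 81a − 142b = −92.2;  Station 13−Station 11: −115a − 420b = −217.1.
Solving gives a = −0.15682, b = 0.55984.
Then c = 870.6 − a·110 − b·896 = 386.23.
At (115, 398): z = −18.0 + 222.8 + 386.23 = 591.0 m.

591 m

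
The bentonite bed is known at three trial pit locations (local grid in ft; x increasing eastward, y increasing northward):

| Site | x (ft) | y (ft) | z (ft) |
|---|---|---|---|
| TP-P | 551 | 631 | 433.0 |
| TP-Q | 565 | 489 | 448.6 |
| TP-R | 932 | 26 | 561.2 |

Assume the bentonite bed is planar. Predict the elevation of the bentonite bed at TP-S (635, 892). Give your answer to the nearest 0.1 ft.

425.4 ft

Two edge vectors: TP-P→TP-Q = (14, -142, 15.6), TP-P→TP-R = (381, -605, 128.2).
Normal n = (TP-P→TP-Q) × (TP-P→TP-R) = (-8766.4, 4148.8, 45632).
So ∂z/∂x = −n_x/n_z = 0.19211 and ∂z/∂y = −n_y/n_z = −0.09092.
Intercept c from TP-P: 433 − 105.85 + 57.37 = 384.52.
At (635, 892): z = 122.0 − 81.1 + 384.52 = 425.4 ft.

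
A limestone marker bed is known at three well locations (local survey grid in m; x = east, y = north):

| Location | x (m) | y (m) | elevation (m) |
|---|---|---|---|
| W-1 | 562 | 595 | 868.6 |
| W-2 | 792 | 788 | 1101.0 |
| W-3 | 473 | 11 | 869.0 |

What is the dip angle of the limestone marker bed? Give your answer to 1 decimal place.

Let the plane be z = a·x + b·y + c.
W-2−W-1: 230a + 193b = 232.4;  W-3−W-1: −89a − 584b = 0.4.
Solving gives a = 1.15926, b = −0.17735.
Gradient magnitude |∇z| = √(a² + b²) = √(1.34388 + 0.03145) = 1.17274.
True dip = arctan(1.17274) = 49.5°, dipping toward W (azimuth ≈ 279°).

49.5°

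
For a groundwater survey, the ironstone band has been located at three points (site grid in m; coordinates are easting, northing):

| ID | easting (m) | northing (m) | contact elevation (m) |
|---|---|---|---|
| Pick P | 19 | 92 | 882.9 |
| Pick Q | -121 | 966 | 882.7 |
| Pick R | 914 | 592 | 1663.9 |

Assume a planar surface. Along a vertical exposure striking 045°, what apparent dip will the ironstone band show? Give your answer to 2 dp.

Two edge vectors: Pick P→Pick Q = (-140, 874, -0.2), Pick P→Pick R = (895, 500, 781).
Normal n = (Pick P→Pick Q) × (Pick P→Pick R) = (682694, 109161, -852230).
So ∂z/∂easting = −n_x/n_z = 0.80107 and ∂z/∂northing = −n_y/n_z = 0.12809.
Unit vector along 045° is (sin 45°, cos 45°) = (0.7071, 0.7071).
Slope in that direction = a·(0.7071) + b·(0.7071) = 0.65701.
Apparent dip = arctan|0.65701| = 33.31° (true dip is 39.1°, so apparent ≤ true as expected).

33.31°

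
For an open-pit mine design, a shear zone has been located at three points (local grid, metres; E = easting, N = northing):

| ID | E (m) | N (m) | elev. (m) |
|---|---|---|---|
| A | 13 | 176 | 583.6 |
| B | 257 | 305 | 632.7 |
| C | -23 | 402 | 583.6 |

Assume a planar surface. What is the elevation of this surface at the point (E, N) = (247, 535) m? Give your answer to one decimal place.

637.6 m

Two edge vectors: A→B = (244, 129, 49.1), A→C = (-36, 226, 0).
Normal n = (A→B) × (A→C) = (-11096.6, -1767.6, 59788).
So ∂z/∂E = −n_x/n_z = 0.18560 and ∂z/∂N = −n_y/n_z = 0.02956.
Intercept c from A: 583.6 − 2.41 − 5.20 = 575.98.
At (247, 535): z = 45.8 + 15.8 + 575.98 = 637.6 m.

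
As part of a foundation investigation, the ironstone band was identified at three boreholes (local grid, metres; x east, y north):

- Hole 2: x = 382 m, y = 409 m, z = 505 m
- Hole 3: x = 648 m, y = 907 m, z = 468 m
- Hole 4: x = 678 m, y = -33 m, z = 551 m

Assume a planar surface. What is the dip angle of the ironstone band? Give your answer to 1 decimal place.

5.2°

Two edge vectors: Hole 2→Hole 3 = (266, 498, -37), Hole 2→Hole 4 = (296, -442, 46).
Normal n = (Hole 2→Hole 3) × (Hole 2→Hole 4) = (6554, -23188, -264980).
So ∂z/∂x = −n_x/n_z = 0.02473 and ∂z/∂y = −n_y/n_z = −0.08751.
Gradient magnitude |∇z| = √(a² + b²) = √(0.00061 + 0.00766) = 0.09094.
True dip = arctan(0.09094) = 5.2°, dipping toward NNW (azimuth ≈ 344°).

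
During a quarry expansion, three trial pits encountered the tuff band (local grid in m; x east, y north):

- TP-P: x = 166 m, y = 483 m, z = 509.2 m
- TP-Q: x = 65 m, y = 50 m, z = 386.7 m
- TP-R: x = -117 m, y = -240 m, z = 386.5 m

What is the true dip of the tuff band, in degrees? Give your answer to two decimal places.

40.21°

Two edge vectors: TP-P→TP-Q = (-101, -433, -122.5), TP-P→TP-R = (-283, -723, -122.7).
Normal n = (TP-P→TP-Q) × (TP-P→TP-R) = (-35438.4, 22274.8, -49516).
So ∂z/∂x = −n_x/n_z = −0.71570 and ∂z/∂y = −n_y/n_z = 0.44985.
Gradient magnitude |∇z| = √(a² + b²) = √(0.51222 + 0.20237) = 0.84533.
True dip = arctan(0.84533) = 40.21°, dipping toward ESE (azimuth ≈ 122°).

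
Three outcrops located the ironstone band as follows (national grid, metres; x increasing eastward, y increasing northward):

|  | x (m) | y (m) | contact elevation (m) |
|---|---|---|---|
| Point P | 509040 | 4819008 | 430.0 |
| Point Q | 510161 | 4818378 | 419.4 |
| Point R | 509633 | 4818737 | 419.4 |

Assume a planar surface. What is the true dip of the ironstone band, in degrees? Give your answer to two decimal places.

Two edge vectors: Point P→Point Q = (1121, -630, -10.6), Point P→Point R = (593, -271, -10.6).
Normal n = (Point P→Point Q) × (Point P→Point R) = (3805.4, 5596.8, 69799).
So ∂z/∂x = −n_x/n_z = −0.05452 and ∂z/∂y = −n_y/n_z = −0.08018.
Gradient magnitude |∇z| = √(a² + b²) = √(0.00297 + 0.00643) = 0.09696.
True dip = arctan(0.09696) = 5.54°, dipping toward NE (azimuth ≈ 034°).

5.54°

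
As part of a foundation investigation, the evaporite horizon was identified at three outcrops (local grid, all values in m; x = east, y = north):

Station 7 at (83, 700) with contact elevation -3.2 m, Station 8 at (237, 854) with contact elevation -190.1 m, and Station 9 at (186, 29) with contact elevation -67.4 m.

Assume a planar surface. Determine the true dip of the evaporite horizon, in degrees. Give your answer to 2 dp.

48.69°

Let the plane be z = a·x + b·y + c.
Station 8−Station 7: 154a + 154b = −186.9;  Station 9−Station 7: 103a − 671b = −64.2.
Solving gives a = −1.13508, b = −0.07856.
Gradient magnitude |∇z| = √(a² + b²) = √(1.28840 + 0.00617) = 1.13779.
True dip = arctan(1.13779) = 48.69°, dipping toward E (azimuth ≈ 086°).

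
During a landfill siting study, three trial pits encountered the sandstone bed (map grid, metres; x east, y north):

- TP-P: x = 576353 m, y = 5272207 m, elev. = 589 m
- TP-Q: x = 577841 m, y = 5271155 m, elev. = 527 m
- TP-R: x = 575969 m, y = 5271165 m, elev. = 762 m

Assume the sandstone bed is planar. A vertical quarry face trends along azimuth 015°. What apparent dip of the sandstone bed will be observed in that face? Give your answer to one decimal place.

Two edge vectors: TP-P→TP-Q = (1488, -1052, -62), TP-P→TP-R = (-384, -1042, 173).
Normal n = (TP-P→TP-Q) × (TP-P→TP-R) = (-246600, -233616, -1954464).
So ∂z/∂x = −n_x/n_z = −0.12617 and ∂z/∂y = −n_y/n_z = −0.11953.
Unit vector along 015° is (sin 15°, cos 15°) = (0.2588, 0.9659).
Slope in that direction = a·(0.2588) + b·(0.9659) = −0.14811.
Apparent dip = arctan|0.14811| = 8.4° (true dip is 9.9°, so apparent ≤ true as expected).

8.4°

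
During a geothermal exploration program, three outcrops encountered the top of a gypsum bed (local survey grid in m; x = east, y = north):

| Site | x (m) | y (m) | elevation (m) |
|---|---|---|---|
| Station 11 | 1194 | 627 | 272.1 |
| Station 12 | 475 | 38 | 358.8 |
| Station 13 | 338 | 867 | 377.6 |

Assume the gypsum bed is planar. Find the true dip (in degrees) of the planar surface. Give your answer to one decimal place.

Let the plane be z = a·x + b·y + c.
Station 12−Station 11: −719a − 589b = 86.7;  Station 13−Station 11: −856a + 240b = 105.5.
Solving gives a = −0.12257, b = 0.00242.
Gradient magnitude |∇z| = √(a² + b²) = √(0.01502 + 0.00001) = 0.12259.
True dip = arctan(0.12259) = 7.0°, dipping toward E (azimuth ≈ 091°).

7.0°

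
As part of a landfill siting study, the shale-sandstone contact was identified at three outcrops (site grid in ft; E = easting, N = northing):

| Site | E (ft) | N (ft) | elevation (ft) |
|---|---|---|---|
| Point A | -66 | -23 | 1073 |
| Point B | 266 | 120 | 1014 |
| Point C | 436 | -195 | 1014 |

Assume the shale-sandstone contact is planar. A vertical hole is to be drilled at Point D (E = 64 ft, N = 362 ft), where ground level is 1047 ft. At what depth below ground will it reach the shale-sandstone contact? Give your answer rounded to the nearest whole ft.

Two edge vectors: Point A→Point B = (332, 143, -59), Point A→Point C = (502, -172, -59).
Normal n = (Point A→Point B) × (Point A→Point C) = (-18585, -10030, -128890).
So ∂z/∂E = −n_x/n_z = −0.14419 and ∂z/∂N = −n_y/n_z = −0.07782.
Intercept c from Point A: 1073 − 9.52 − 1.79 = 1061.69.
At (64, 362): z_contact = −9.2 − 28.2 + 1061.69 = 1024.3 ft.
Depth below ground = 1047 − 1024.3 = 23 ft.

23 ft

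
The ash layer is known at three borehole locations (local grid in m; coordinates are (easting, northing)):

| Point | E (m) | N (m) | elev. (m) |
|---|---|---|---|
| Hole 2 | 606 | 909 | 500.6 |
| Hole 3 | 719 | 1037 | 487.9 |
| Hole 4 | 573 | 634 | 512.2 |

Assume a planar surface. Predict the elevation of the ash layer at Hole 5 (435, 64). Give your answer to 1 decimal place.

Let the plane be z = a·E + b·N + c.
Hole 3−Hole 2: 113a + 128b = −12.7;  Hole 4−Hole 2: −33a − 275b = 11.6.
Solving gives a = −0.074772, b = −0.033209.
Then c = 500.6 − a·606 − b·909 = 576.10.
At (435, 64): z = −32.5 − 2.1 + 576.10 = 541.4 m.

541.4 m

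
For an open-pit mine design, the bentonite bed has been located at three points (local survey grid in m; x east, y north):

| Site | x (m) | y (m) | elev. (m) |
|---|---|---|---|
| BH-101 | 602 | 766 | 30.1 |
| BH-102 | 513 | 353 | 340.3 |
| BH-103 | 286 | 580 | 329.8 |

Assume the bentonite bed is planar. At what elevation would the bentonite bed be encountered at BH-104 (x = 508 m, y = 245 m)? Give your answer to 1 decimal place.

410.8 m

Two edge vectors: BH-101→BH-102 = (-89, -413, 310.2), BH-101→BH-103 = (-316, -186, 299.7).
Normal n = (BH-101→BH-102) × (BH-101→BH-103) = (-66078.9, -71349.9, -113954).
So ∂z/∂x = −n_x/n_z = −0.57987 and ∂z/∂y = −n_y/n_z = −0.62613.
Intercept c from BH-101: 30.1 + 349.08 + 479.61 = 858.80.
At (508, 245): z = −294.6 − 153.4 + 858.80 = 410.8 m.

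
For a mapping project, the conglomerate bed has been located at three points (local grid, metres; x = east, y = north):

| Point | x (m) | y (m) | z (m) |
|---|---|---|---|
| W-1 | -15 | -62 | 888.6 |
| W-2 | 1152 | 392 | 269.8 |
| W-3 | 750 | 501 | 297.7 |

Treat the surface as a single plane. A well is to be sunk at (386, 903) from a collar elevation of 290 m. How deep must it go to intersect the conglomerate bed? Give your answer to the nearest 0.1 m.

Let the plane be z = a·x + b·y + c.
W-2−W-1: 1167a + 454b = −618.8;  W-3−W-1: 765a + 563b = −590.9.
Solving gives a = −0.258679, b = −0.698065.
Then c = 888.6 − a·-15 − b·-62 = 841.44.
At (386, 903): z_contact = −99.85 − 630.35 + 841.44 = 111.24 m.
Depth below ground = 290 − 111.24 = 178.8 m.

178.8 m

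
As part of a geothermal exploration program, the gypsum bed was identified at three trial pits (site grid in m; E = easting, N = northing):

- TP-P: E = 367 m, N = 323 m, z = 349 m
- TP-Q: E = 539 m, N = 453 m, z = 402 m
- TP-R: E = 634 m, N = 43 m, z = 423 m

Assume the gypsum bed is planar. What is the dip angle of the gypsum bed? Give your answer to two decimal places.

Two edge vectors: TP-P→TP-Q = (172, 130, 53), TP-P→TP-R = (267, -280, 74).
Normal n = (TP-P→TP-Q) × (TP-P→TP-R) = (24460, 1423, -82870).
So ∂z/∂E = −n_x/n_z = 0.29516 and ∂z/∂N = −n_y/n_z = 0.01717.
Gradient magnitude |∇z| = √(a² + b²) = √(0.08712 + 0.00029) = 0.29566.
True dip = arctan(0.29566) = 16.47°, dipping toward W (azimuth ≈ 267°).

16.47°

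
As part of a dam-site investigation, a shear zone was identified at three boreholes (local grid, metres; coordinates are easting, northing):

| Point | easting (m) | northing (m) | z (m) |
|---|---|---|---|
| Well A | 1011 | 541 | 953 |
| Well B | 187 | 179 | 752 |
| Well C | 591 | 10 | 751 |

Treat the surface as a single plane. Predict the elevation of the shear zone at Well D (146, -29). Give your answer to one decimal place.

Let the plane be z = a·easting + b·northing + c.
Well B−Well A: −824a − 362b = −201;  Well C−Well A: −420a − 531b = −202.
Solving gives a = 0.117711, b = 0.287309.
Then c = 953 − a·1011 − b·541 = 678.56.
At (146, -29): z = 17.2 − 8.3 + 678.56 = 687.4 m.

687.4 m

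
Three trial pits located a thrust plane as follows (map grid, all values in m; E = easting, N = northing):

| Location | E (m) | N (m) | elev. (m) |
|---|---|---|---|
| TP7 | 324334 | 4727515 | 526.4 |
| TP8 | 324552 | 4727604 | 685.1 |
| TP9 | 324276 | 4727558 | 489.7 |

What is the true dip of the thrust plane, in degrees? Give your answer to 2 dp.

34.96°

Two edge vectors: TP7→TP8 = (218, 89, 158.7), TP7→TP9 = (-58, 43, -36.7).
Normal n = (TP7→TP8) × (TP7→TP9) = (-10090.4, -1204, 14536).
So ∂z/∂E = −n_x/n_z = 0.69417 and ∂z/∂N = −n_y/n_z = 0.08283.
Gradient magnitude |∇z| = √(a² + b²) = √(0.48187 + 0.00686) = 0.69909.
True dip = arctan(0.69909) = 34.96°, dipping toward W (azimuth ≈ 263°).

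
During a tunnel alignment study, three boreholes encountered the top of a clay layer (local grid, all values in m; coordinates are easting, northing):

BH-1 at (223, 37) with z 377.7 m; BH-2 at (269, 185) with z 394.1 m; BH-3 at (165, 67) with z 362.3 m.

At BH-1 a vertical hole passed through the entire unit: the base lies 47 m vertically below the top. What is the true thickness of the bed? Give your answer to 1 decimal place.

45.3 m

Two edge vectors: BH-1→BH-2 = (46, 148, 16.4), BH-1→BH-3 = (-58, 30, -15.4).
Normal n = (BH-1→BH-2) × (BH-1→BH-3) = (-2771.2, -242.8, 9964).
So ∂z/∂easting = −n_x/n_z = 0.27812 and ∂z/∂northing = −n_y/n_z = 0.02437.
|∇z| = √(a²+b²) = 0.27919, so dip δ = arctan(0.27919) = 15.60°.
True thickness = vertical thickness × cos δ = 47 × cos 15.60° = 45.3 m.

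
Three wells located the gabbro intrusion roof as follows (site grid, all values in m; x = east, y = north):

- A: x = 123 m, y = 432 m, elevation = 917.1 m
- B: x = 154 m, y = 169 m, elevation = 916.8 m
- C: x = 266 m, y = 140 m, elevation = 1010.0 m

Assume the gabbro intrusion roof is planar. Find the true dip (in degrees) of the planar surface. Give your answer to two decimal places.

Let the plane be z = a·x + b·y + c.
B−A: 31a − 263b = −0.3;  C−A: 143a − 292b = 92.9.
Solving gives a = 0.85864, b = 0.10235.
Gradient magnitude |∇z| = √(a² + b²) = √(0.73727 + 0.01048) = 0.86472.
True dip = arctan(0.86472) = 40.85°, dipping toward W (azimuth ≈ 263°).

40.85°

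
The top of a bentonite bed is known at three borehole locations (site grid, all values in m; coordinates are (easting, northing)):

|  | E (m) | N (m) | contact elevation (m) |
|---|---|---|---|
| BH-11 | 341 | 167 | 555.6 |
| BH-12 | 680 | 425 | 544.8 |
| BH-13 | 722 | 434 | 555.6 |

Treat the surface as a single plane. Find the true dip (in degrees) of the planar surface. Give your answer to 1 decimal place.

Two edge vectors: BH-11→BH-12 = (339, 258, -10.8), BH-11→BH-13 = (381, 267, 0).
Normal n = (BH-11→BH-12) × (BH-11→BH-13) = (2883.6, -4114.8, -7785).
So ∂z/∂E = −n_x/n_z = 0.37040 and ∂z/∂N = −n_y/n_z = −0.52855.
Gradient magnitude |∇z| = √(a² + b²) = √(0.13720 + 0.27937) = 0.64542.
True dip = arctan(0.64542) = 32.8°, dipping toward NW (azimuth ≈ 325°).

32.8°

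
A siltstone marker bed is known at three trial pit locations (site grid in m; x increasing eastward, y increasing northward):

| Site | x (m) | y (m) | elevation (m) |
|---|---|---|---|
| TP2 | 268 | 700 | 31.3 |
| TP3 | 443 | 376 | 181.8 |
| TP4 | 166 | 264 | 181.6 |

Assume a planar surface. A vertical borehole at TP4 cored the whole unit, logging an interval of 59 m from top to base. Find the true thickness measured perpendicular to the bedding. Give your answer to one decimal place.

54.6 m

Let the plane be z = a·x + b·y + c.
TP3−TP2: 175a − 324b = 150.5;  TP4−TP2: −102a − 436b = 150.3.
Solving gives a = 0.15474, b = −0.38093.
|∇z| = √(a²+b²) = 0.41116, so dip δ = arctan(0.41116) = 22.35°.
True thickness = vertical thickness × cos δ = 59 × cos 22.35° = 54.6 m.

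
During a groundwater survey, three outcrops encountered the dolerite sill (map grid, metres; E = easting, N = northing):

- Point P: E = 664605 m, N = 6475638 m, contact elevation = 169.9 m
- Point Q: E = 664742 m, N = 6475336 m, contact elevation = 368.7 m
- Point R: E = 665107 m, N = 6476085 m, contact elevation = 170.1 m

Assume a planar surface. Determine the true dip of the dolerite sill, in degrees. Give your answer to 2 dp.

32.13°

Let the plane be z = a·E + b·N + c.
Point Q−Point P: 137a − 302b = 198.8;  Point R−Point P: 502a + 447b = 0.2.
Solving gives a = 0.41779, b = −0.46875.
Gradient magnitude |∇z| = √(a² + b²) = √(0.17455 + 0.21973) = 0.62791.
True dip = arctan(0.62791) = 32.13°, dipping toward NW (azimuth ≈ 318°).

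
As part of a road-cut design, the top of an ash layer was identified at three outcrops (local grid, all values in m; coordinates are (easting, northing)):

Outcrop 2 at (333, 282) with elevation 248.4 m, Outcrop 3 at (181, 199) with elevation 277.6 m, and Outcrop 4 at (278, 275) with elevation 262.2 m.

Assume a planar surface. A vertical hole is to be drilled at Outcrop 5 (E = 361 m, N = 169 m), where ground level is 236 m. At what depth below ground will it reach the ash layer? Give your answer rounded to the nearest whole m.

Let the plane be z = a·E + b·N + c.
Outcrop 3−Outcrop 2: −152a − 83b = 29.2;  Outcrop 4−Outcrop 2: −55a − 7b = 13.8.
Solving gives a = −0.26878, b = 0.14042.
Then c = 248.4 − a·333 − b·282 = 298.31.
At (361, 169): z_contact = −97.0 + 23.7 + 298.31 = 225.0 m.
Depth below ground = 236 − 225.0 = 11 m.

11 m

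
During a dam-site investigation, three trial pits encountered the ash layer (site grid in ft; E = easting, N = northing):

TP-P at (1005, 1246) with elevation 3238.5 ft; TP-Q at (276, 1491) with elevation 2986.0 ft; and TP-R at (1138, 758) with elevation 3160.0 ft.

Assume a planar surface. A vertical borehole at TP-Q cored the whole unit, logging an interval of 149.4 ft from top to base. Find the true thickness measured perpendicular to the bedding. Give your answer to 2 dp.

132.40 ft

Two edge vectors: TP-P→TP-Q = (-729, 245, -252.5), TP-P→TP-R = (133, -488, -78.5).
Normal n = (TP-P→TP-Q) × (TP-P→TP-R) = (-142452.5, -90809, 323167).
So ∂z/∂E = −n_x/n_z = 0.44080 and ∂z/∂N = −n_y/n_z = 0.28100.
|∇z| = √(a²+b²) = 0.52275, so dip δ = arctan(0.52275) = 27.60°.
True thickness = vertical thickness × cos δ = 149.4 × cos 27.60° = 132.40 ft.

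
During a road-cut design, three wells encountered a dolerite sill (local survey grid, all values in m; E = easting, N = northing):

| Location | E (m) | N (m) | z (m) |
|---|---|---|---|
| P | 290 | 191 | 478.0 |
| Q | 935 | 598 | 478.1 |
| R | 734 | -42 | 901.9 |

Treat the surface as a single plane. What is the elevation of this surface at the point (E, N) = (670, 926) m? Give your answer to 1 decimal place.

69.1 m

Let the plane be z = a·E + b·N + c.
Q−P: 645a + 407b = 0.1;  R−P: 444a − 233b = 423.9.
Solving gives a = 0.52131, b = −0.82591.
Then c = 478 − a·290 − b·191 = 484.57.
At (670, 926): z = 349.3 − 764.8 + 484.57 = 69.1 m.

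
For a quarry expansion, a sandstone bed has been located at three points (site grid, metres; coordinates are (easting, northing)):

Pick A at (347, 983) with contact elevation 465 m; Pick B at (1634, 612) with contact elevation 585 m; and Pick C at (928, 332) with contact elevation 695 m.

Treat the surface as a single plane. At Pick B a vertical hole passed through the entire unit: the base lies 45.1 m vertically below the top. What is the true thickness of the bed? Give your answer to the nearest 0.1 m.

Let the plane be z = a·E + b·N + c.
Pick B−Pick A: 1287a − 371b = 120;  Pick C−Pick A: 581a − 651b = 230.
Solving gives a = −0.01159, b = −0.36364.
|∇z| = √(a²+b²) = 0.36383, so dip δ = arctan(0.36383) = 19.99°.
True thickness = vertical thickness × cos δ = 45.1 × cos 19.99° = 42.4 m.

42.4 m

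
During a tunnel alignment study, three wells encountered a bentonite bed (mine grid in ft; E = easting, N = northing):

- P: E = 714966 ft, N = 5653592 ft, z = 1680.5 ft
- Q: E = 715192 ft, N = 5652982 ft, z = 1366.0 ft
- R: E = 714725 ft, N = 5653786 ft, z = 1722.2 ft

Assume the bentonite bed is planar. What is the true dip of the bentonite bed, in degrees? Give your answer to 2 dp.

Two edge vectors: P→Q = (226, -610, -314.5), P→R = (-241, 194, 41.7).
Normal n = (P→Q) × (P→R) = (35576, 66370.3, -103166).
So ∂z/∂E = −n_x/n_z = 0.34484 and ∂z/∂N = −n_y/n_z = 0.64334.
Gradient magnitude |∇z| = √(a² + b²) = √(0.11892 + 0.41388) = 0.72993.
True dip = arctan(0.72993) = 36.13°, dipping toward SSW (azimuth ≈ 208°).

36.13°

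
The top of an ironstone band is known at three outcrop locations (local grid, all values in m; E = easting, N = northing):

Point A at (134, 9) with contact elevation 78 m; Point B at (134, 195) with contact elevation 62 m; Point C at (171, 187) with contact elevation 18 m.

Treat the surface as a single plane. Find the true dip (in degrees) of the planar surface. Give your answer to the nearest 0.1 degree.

Two edge vectors: Point A→Point B = (0, 186, -16), Point A→Point C = (37, 178, -60).
Normal n = (Point A→Point B) × (Point A→Point C) = (-8312, -592, -6882).
So ∂z/∂E = −n_x/n_z = −1.20779 and ∂z/∂N = −n_y/n_z = −0.08602.
Gradient magnitude |∇z| = √(a² + b²) = √(1.45875 + 0.00740) = 1.21085.
True dip = arctan(1.21085) = 50.4°, dipping toward E (azimuth ≈ 086°).

50.4°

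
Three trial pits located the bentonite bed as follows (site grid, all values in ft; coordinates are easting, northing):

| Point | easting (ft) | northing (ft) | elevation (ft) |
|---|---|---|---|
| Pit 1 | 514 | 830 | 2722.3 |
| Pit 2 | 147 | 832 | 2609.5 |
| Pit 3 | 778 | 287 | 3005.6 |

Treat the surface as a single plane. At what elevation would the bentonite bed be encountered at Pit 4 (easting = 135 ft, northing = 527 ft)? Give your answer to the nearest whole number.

Two edge vectors: Pit 1→Pit 2 = (-367, 2, -112.8), Pit 1→Pit 3 = (264, -543, 283.3).
Normal n = (Pit 1→Pit 2) × (Pit 1→Pit 3) = (-60683.8, 74191.9, 198753).
So ∂z/∂easting = −n_x/n_z = 0.30532 and ∂z/∂northing = −n_y/n_z = −0.37329.
Intercept c from Pit 1: 2722.3 − 156.94 + 309.83 = 2875.19.
At (135, 527): z = 41.2 − 196.7 + 2875.19 = 2719.7 ft.

2720 ft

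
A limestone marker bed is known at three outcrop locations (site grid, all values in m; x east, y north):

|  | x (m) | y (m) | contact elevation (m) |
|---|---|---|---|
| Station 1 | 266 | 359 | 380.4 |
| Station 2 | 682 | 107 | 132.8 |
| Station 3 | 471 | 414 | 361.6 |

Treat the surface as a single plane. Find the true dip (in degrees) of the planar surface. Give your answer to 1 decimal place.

32.1°

Let the plane be z = a·x + b·y + c.
Station 2−Station 1: 416a − 252b = −247.6;  Station 3−Station 1: 205a + 55b = −18.8.
Solving gives a = −0.24625, b = 0.57603.
Gradient magnitude |∇z| = √(a² + b²) = √(0.06064 + 0.33181) = 0.62646.
True dip = arctan(0.62646) = 32.1°, dipping toward SSE (azimuth ≈ 157°).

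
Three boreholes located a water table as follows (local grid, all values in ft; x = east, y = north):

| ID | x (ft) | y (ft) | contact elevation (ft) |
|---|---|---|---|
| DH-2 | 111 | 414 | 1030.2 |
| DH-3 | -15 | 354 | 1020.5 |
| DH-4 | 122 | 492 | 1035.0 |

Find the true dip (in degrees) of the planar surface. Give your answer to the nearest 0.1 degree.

4.3°

Let the plane be z = a·x + b·y + c.
DH-3−DH-2: −126a − 60b = −9.7;  DH-4−DH-2: 11a + 78b = 4.8.
Solving gives a = 0.05111, b = 0.05433.
Gradient magnitude |∇z| = √(a² + b²) = √(0.00261 + 0.00295) = 0.07459.
True dip = arctan(0.07459) = 4.3°, dipping toward SW (azimuth ≈ 223°).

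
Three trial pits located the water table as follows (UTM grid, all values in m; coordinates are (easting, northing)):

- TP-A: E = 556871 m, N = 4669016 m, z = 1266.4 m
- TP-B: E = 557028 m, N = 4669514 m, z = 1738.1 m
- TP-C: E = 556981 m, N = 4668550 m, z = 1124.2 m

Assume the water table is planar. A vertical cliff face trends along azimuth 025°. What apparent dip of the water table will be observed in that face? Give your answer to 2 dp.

Let the plane be z = a·E + b·N + c.
TP-B−TP-A: 157a + 498b = 471.7;  TP-C−TP-A: 110a − 466b = −142.2.
Solving gives a = 1.16456, b = 0.58005.
Unit vector along 025° is (sin 25°, cos 25°) = (0.4226, 0.9063).
Slope in that direction = a·(0.4226) + b·(0.9063) = 1.01787.
Apparent dip = arctan|1.01787| = 45.51° (true dip is 52.5°, so apparent ≤ true as expected).

45.51°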